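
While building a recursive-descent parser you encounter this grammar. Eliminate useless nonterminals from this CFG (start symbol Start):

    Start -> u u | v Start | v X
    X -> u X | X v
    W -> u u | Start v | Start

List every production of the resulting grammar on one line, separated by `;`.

Generating nonterminals: {Start, W}.
Reachable from Start after that: {Start}.
Removed useless symbols: {W, X} and every production mentioning them.

Start -> u u | v Start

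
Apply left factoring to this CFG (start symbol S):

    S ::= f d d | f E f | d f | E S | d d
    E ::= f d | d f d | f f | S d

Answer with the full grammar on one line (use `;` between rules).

S ::= E S | f S' | d S''; E ::= d f d | S d | f E'; S' ::= d d | E f; S'' ::= f | d; E' ::= d | f

S has alternatives sharing prefix 'f': factor to S → f S' with S' → d d | E f.
S has alternatives sharing prefix 'd': factor to S → d S'' with S'' → f | d.
E has alternatives sharing prefix 'f': factor to E → f E' with E' → d | f.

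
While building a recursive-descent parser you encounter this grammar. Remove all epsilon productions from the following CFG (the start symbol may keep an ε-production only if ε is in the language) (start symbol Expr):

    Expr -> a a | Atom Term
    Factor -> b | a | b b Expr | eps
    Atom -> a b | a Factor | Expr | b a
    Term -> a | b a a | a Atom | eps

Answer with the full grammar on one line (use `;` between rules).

Expr -> a a | Atom Term | Atom; Factor -> b | a | b b Expr; Atom -> a b | a Factor | a | Expr | b a; Term -> a | b a a | a Atom

The nullable symbols are {Factor, Term}.
ε ∉ L(G), so no ε-production is kept.
For each production, add variants omitting each subset of nullable occurrences: Expr → Atom Term gives Atom Term | Atom. Atom → a Factor gives a Factor | a.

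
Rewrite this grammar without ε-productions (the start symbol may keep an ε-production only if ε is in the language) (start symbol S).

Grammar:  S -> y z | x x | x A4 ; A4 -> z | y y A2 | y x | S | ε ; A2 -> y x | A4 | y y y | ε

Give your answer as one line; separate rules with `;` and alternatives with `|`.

Nullable nonterminals: {A2, A4}.
ε ∉ L(G), so no ε-production is kept.
For each production, add variants omitting each subset of nullable occurrences: S → x A4 gives x A4 | x. A4 → y y A2 gives y y A2 | y y.

S -> y z | x x | x A4 | x; A4 -> z | y y A2 | y y | y x | S; A2 -> y x | A4 | y y y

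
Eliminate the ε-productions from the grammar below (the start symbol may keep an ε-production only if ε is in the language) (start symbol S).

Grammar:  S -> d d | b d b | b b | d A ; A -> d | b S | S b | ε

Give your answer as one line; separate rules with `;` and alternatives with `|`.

S -> d d | b d b | b b | d A | d; A -> d | b S | S b

The nullable symbols are {A}.
ε ∉ L(G), so no ε-production is kept.
Add the nullable-subset variants: S → d A gives d A | d.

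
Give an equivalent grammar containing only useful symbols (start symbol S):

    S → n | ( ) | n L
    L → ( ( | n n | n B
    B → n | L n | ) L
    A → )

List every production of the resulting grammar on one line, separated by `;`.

Generating nonterminals: {A, B, L, S}.
Reachable from S after that: {B, L, S}.
Removed useless symbols: {A} and every production mentioning them.

S → n | ( ) | n L; L → ( ( | n n | n B; B → n | L n | ) L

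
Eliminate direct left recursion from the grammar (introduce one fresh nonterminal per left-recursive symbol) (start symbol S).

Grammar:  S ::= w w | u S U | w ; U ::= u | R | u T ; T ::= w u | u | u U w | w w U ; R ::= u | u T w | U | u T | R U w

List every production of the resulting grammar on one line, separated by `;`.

Directly left-recursive nonterminal: R.
For R: α = {U w}, β = {u, u T w, U, u T}. Rewrite as R → β R' and R' → α R' | ε.

S ::= w w | u S U | w; U ::= u | R | u T; T ::= w u | u | u U w | w w U; R ::= u R' | u T w R' | U R' | u T R'; R' ::= U w R' | epsilon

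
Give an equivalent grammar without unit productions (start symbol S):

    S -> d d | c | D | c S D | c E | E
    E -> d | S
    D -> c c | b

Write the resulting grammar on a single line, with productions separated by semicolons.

Unit pairs: E ⇒* {D, S}; S ⇒* {D, E}.
Replace each nonterminal's rules with the union of the non-unit rules of every nonterminal it unit-derives.

S -> d | c c | b | d d | c | c S D | c E; E -> d | c c | b | d d | c | c S D | c E; D -> c c | b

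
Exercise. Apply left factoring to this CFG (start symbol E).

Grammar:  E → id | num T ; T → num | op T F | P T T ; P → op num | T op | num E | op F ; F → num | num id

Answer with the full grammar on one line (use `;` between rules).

P has alternatives sharing prefix 'op': factor to P → op P' with P' → num | F.
F has alternatives sharing prefix 'num': factor to F → num F' with F' → ε | id.

E → id | num T; T → num | op T F | P T T; P → T op | num E | op P'; F → num F'; P' → num | F; F' → ε | id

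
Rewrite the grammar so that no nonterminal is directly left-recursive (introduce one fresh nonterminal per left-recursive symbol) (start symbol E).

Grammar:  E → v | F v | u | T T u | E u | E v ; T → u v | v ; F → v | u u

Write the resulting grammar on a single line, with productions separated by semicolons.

E → v E' | F v E' | u E' | T T u E'; T → u v | v; F → v | u u; E' → u E' | v E' | ε

E is directly left-recursive.
For E: α = {u, v}, β = {v, F v, u, T T u}. Rewrite as E → β E' and E' → α E' | ε.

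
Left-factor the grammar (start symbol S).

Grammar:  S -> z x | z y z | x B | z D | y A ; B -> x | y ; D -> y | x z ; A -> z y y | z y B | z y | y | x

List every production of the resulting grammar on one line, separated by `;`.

S has alternatives sharing prefix 'z': factor to S → z S' with S' → x | y z | D.
A has alternatives sharing prefix 'z y': factor to A → z y A' with A' → y | B | ε.

S -> x B | y A | z S'; B -> x | y; D -> y | x z; A -> y | x | z y A'; S' -> x | y z | D; A' -> y | B | eps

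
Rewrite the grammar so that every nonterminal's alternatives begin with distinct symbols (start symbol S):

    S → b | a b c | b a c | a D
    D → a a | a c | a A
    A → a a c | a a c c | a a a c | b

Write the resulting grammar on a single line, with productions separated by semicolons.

S → b S' | a S''; D → a D'; A → b | a a A'; S' → eps | a c; S'' → b c | D; D' → a | c | A; A' → a c | c A''; A'' → eps | c

S has alternatives sharing prefix 'b': factor to S → b S' with S' → ε | a c.
S has alternatives sharing prefix 'a': factor to S → a S'' with S'' → b c | D.
D has alternatives sharing prefix 'a': factor to D → a D' with D' → a | c | A.
A has alternatives sharing prefix 'a a': factor to A → a a A' with A' → c | c c | a c.
A' has alternatives sharing prefix 'c': factor to A' → c A'' with A'' → ε | c.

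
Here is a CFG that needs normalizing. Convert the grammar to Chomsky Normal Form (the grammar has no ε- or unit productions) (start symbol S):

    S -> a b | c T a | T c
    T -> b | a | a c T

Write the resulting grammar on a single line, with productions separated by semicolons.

S -> X1 X2 | X3 Y1 | T X3; T -> b | a | X1 Y2; X1 -> a; X2 -> b; X3 -> c; Y1 -> T X1; Y2 -> X3 T

Introduce a nonterminal for each terminal appearing in a rule of length ≥ 2: X1 → a, X2 → b, X3 → c.
Binarize each right-hand side of length ≥ 3 by chaining fresh nonterminals (Y1, Y2, …): affected rules were S → X3 T X1; T → X1 X3 T.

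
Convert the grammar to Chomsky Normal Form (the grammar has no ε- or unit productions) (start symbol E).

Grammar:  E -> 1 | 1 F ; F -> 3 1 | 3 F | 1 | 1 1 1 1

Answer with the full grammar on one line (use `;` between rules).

Introduce a nonterminal for each terminal appearing in a rule of length ≥ 2: X1 → 1, X2 → 3.
Binarize each right-hand side of length ≥ 3 by chaining fresh nonterminals (Y1, Y2, …): affected rules were F → X1 X1 X1 X1.

E -> 1 | X1 F; F -> X2 X1 | X2 F | 1 | X1 Y1; X1 -> 1; X2 -> 3; Y1 -> X1 Y2; Y2 -> X1 X1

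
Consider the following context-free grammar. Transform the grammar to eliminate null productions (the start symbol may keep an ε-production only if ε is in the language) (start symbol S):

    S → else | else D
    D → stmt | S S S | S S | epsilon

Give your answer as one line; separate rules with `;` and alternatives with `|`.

The nullable symbols are {D}.
ε ∉ L(G), so no ε-production is kept.

S → else | else D; D → stmt | S S S | S S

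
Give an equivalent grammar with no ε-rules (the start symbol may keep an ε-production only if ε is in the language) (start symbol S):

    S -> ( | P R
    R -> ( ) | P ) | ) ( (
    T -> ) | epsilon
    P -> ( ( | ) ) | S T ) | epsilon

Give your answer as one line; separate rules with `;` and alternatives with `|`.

S -> ( | P R | R; R -> ( ) | P ) | ) | ) ( (; T -> ); P -> ( ( | ) ) | S T ) | S )

Nullable nonterminals: {P, T}.
ε ∉ L(G), so no ε-production is kept.
For each production, add variants omitting each subset of nullable occurrences: S → P R gives P R | R. R → P ) gives P ) | ). P → S T ) gives S T ) | S ).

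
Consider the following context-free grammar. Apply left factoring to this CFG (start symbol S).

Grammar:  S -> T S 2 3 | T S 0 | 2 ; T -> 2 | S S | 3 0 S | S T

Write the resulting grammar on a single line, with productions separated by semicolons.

S -> 2 | T S S'; T -> 2 | 3 0 S | S T'; S' -> 2 3 | 0; T' -> S | T

S has alternatives sharing prefix 'T S': factor to S → T S S' with S' → 2 3 | 0.
T has alternatives sharing prefix 'S': factor to T → S T' with T' → S | T.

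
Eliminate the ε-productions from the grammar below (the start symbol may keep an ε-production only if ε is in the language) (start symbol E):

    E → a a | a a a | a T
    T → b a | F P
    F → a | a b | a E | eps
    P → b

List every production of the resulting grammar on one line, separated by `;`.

E → a a | a a a | a T; T → b a | F P | P; F → a | a b | a E; P → b

The nullable symbols are {F}.
ε ∉ L(G), so no ε-production is kept.
Add the nullable-subset variants: T → F P gives F P | P.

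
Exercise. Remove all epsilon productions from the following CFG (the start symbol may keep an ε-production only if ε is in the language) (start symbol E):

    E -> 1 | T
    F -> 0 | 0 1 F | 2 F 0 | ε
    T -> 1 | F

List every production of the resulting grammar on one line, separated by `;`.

E -> 1 | T | ε; F -> 0 | 0 1 F | 0 1 | 2 F 0 | 2 0; T -> 1 | F

Nullable set = {E, F, T}.
ε ∈ L(G) since E is nullable, so keep E → ε.
For each production, add variants omitting each subset of nullable occurrences: F → 0 1 F gives 0 1 F | 0 1. F → 2 F 0 gives 2 F 0 | 2 0.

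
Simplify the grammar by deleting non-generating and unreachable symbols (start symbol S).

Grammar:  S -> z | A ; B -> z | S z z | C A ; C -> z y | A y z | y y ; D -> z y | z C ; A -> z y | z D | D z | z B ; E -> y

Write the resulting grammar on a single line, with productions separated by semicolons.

S -> z | A; B -> z | S z z | C A; C -> z y | A y z | y y; D -> z y | z C; A -> z y | z D | D z | z B

Generating nonterminals: {A, B, C, D, E, S}.
Reachable from S after that: {A, B, C, D, S}.
Removed useless symbols: {E} and every production mentioning them.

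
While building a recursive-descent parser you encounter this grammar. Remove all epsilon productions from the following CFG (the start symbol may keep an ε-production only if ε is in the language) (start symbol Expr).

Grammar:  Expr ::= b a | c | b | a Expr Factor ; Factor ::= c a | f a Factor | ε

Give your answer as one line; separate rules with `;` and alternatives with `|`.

Nullable nonterminals: {Factor}.
ε ∉ L(G), so no ε-production is kept.
For each production, add variants omitting each subset of nullable occurrences: Expr → a Expr Factor gives a Expr Factor | a Expr. Factor → f a Factor gives f a Factor | f a.

Expr ::= b a | c | b | a Expr Factor | a Expr; Factor ::= c a | f a Factor | f a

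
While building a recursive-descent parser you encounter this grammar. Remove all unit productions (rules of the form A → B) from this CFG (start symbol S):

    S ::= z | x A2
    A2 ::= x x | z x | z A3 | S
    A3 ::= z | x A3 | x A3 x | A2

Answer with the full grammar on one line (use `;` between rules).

S ::= z | x A2; A2 ::= x x | z x | z A3 | z | x A2; A3 ::= x x | z x | z A3 | z | x A2 | x A3 | x A3 x

Unit pairs: A2 ⇒* {S}; A3 ⇒* {A2, S}.
Replace each nonterminal's rules with the union of the non-unit rules of every nonterminal it unit-derives.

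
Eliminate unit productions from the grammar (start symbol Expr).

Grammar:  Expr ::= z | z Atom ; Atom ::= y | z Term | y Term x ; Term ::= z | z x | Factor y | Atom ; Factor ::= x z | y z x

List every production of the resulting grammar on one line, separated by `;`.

Unit pairs: Term ⇒* {Atom}.
For each unit pair (A, B), copy every non-unit production of B to A, then drop all unit productions.

Expr ::= z | z Atom; Atom ::= y | z Term | y Term x; Term ::= z | z x | Factor y | y | z Term | y Term x; Factor ::= x z | y z x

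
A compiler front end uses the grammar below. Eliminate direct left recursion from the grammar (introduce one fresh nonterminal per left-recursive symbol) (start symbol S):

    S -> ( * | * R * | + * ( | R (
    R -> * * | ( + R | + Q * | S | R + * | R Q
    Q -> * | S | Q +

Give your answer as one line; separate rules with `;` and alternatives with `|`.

S -> ( * | * R * | + * ( | R (; R -> * * R' | ( + R R' | + Q * R' | S R'; Q -> * Q' | S Q'; R' -> + * R' | Q R' | ε; Q' -> + Q' | ε

Left recursion appears on R, Q.
For R: α = {+ *, Q}, β = {* *, ( + R, + Q *, S}. Rewrite as R → β R' and R' → α R' | ε.
For Q: α = {+}, β = {*, S}. Rewrite as Q → β Q' and Q' → α Q' | ε.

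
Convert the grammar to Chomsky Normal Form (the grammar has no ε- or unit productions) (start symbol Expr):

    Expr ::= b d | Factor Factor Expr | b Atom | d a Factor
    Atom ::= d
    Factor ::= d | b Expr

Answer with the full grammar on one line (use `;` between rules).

Expr ::= X1 X2 | Factor Y1 | X1 Atom | X2 Y2; Atom ::= d; Factor ::= d | X1 Expr; X1 ::= b; X2 ::= d; X3 ::= a; Y1 ::= Factor Expr; Y2 ::= X3 Factor

Introduce a nonterminal for each terminal appearing in a rule of length ≥ 2: X1 → b, X2 → d, X3 → a.
Binarize each right-hand side of length ≥ 3 by chaining fresh nonterminals (Y1, Y2, …): affected rules were Expr → Factor Factor Expr; Expr → X2 X3 Factor.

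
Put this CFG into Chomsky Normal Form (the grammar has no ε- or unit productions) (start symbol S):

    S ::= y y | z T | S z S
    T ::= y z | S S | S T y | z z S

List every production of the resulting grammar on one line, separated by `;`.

S ::= X1 X1 | X2 T | S Y1; T ::= X1 X2 | S S | S Y2 | X2 Y3; X1 ::= y; X2 ::= z; Y1 ::= X2 S; Y2 ::= T X1; Y3 ::= X2 S

Introduce a nonterminal for each terminal appearing in a rule of length ≥ 2: X1 → y, X2 → z.
Binarize each right-hand side of length ≥ 3 by chaining fresh nonterminals (Y1, Y2, …): affected rules were S → S X2 S; T → S T X1; T → X2 X2 S.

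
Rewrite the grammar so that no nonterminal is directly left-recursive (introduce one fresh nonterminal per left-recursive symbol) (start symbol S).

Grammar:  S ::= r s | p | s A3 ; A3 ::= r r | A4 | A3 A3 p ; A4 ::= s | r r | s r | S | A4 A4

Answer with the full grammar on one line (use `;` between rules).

Directly left-recursive nonterminals: A3, A4.
For A3: α = {A3 p}, β = {r r, A4}. Rewrite as A3 → β A3' and A3' → α A3' | ε.
For A4: α = {A4}, β = {s, r r, s r, S}. Rewrite as A4 → β A4' and A4' → α A4' | ε.

S ::= r s | p | s A3; A3 ::= r r A3' | A4 A3'; A4 ::= s A4' | r r A4' | s r A4' | S A4'; A3' ::= A3 p A3' | ε; A4' ::= A4 A4' | ε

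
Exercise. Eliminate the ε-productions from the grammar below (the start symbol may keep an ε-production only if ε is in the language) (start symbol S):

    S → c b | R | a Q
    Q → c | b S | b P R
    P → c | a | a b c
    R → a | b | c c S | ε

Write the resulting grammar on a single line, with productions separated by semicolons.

Nullable nonterminals: {R, S}.
ε ∈ L(G) since S is nullable, so keep S → ε.
Add the nullable-subset variants: Q → b S gives b S | b. Q → b P R gives b P R | b P. R → c c S gives c c S | c c.

S → c b | R | a Q | ε; Q → c | b S | b | b P R | b P; P → c | a | a b c; R → a | b | c c S | c c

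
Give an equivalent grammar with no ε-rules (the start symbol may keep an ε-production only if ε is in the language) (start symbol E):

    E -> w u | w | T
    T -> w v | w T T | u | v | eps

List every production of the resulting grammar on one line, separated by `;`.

Nullable set = {E, T}.
ε ∈ L(G) since E is nullable, so keep E → ε.
Expand every rule over subsets of its nullable positions: T → w T T gives w T T | w T | w.

E -> w u | w | T | ε; T -> w v | w T T | w T | w | u | v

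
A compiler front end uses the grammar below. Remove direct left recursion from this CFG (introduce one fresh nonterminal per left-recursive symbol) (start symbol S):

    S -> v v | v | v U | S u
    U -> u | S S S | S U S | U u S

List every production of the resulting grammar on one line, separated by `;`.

S -> v v S' | v S' | v U S'; U -> u U' | S S S U' | S U S U'; S' -> u S' | epsilon; U' -> u S U' | epsilon

S, U are directly left-recursive.
For S: α = {u}, β = {v v, v, v U}. Rewrite as S → β S' and S' → α S' | ε.
For U: α = {u S}, β = {u, S S S, S U S}. Rewrite as U → β U' and U' → α U' | ε.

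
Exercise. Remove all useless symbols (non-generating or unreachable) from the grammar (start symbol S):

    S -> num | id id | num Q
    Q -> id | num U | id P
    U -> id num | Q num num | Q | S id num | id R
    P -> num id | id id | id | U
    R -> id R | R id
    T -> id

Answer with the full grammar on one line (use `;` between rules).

Generating nonterminals: {P, Q, S, T, U}.
Reachable from S after that: {P, Q, S, U}.
Removed useless symbols: {R, T} and every production mentioning them.

S -> num | id id | num Q; Q -> id | num U | id P; U -> id num | Q num num | Q | S id num; P -> num id | id id | id | U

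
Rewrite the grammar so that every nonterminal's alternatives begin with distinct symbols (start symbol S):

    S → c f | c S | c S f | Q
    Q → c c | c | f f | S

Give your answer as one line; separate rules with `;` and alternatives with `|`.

S has alternatives sharing prefix 'c': factor to S → c S' with S' → f | S | S f.
Q has alternatives sharing prefix 'c': factor to Q → c Q' with Q' → c | ε.
S' has alternatives sharing prefix 'S': factor to S' → S S'' with S'' → ε | f.

S → Q | c S'; Q → f f | S | c Q'; S' → f | S S''; Q' → c | ε; S'' → ε | f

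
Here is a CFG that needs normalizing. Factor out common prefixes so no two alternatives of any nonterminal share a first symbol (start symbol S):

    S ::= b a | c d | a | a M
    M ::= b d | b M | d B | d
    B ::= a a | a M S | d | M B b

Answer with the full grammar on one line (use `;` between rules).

S ::= b a | c d | a S'; M ::= b M' | d M''; B ::= d | M B b | a B'; S' ::= ε | M; M' ::= d | M; M'' ::= B | ε; B' ::= a | M S

S has alternatives sharing prefix 'a': factor to S → a S' with S' → ε | M.
M has alternatives sharing prefix 'b': factor to M → b M' with M' → d | M.
M has alternatives sharing prefix 'd': factor to M → d M'' with M'' → B | ε.
B has alternatives sharing prefix 'a': factor to B → a B' with B' → a | M S.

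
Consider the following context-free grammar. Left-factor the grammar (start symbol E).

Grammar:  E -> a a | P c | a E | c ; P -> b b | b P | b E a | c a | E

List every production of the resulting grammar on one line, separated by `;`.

E -> P c | c | a E'; P -> c a | E | b P'; E' -> a | E; P' -> b | P | E a

E has alternatives sharing prefix 'a': factor to E → a E' with E' → a | E.
P has alternatives sharing prefix 'b': factor to P → b P' with P' → b | P | E a.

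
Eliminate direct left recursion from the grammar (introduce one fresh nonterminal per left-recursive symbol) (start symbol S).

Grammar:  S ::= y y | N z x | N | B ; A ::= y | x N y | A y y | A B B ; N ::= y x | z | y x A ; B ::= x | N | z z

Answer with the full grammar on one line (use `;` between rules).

S ::= y y | N z x | N | B; A ::= y A' | x N y A'; N ::= y x | z | y x A; B ::= x | N | z z; A' ::= y y A' | B B A' | ε

Left recursion appears on A.
For A: α = {y y, B B}, β = {y, x N y}. Rewrite as A → β A' and A' → α A' | ε.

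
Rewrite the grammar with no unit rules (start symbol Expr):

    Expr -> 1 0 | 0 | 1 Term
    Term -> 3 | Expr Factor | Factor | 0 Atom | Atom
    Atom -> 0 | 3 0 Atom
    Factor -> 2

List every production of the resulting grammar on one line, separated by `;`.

Expr -> 1 0 | 0 | 1 Term; Term -> 3 | Expr Factor | 0 Atom | 0 | 3 0 Atom | 2; Atom -> 0 | 3 0 Atom; Factor -> 2

Unit pairs: Term ⇒* {Atom, Factor}.
For each unit pair (A, B), copy every non-unit production of B to A, then drop all unit productions.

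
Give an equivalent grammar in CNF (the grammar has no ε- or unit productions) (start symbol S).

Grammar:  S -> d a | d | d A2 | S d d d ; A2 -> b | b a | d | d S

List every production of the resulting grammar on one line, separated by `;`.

S -> X1 X2 | d | X1 A2 | S Y1; A2 -> b | X3 X2 | d | X1 S; X1 -> d; X2 -> a; X3 -> b; Y1 -> X1 Y2; Y2 -> X1 X1

Introduce a nonterminal for each terminal appearing in a rule of length ≥ 2: X1 → d, X2 → a, X3 → b.
Binarize each right-hand side of length ≥ 3 by chaining fresh nonterminals (Y1, Y2, …): affected rules were S → S X1 X1 X1.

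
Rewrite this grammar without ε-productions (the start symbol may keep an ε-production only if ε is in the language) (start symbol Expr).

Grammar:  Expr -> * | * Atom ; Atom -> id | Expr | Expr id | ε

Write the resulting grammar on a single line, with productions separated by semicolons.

Expr -> * | * Atom; Atom -> id | Expr | Expr id

The nullable symbols are {Atom}.
ε ∉ L(G), so no ε-production is kept.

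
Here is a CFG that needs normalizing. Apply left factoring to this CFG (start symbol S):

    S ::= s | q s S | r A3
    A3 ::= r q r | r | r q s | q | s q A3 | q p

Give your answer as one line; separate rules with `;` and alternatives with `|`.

A3 has alternatives sharing prefix 'r': factor to A3 → r A3' with A3' → q r | ε | q s.
A3 has alternatives sharing prefix 'q': factor to A3 → q A3'' with A3'' → ε | p.
A3' has alternatives sharing prefix 'q': factor to A3' → q A3''' with A3''' → r | s.

S ::= s | q s S | r A3; A3 ::= s q A3 | r A3' | q A3''; A3' ::= eps | q A3'''; A3'' ::= eps | p; A3''' ::= r | s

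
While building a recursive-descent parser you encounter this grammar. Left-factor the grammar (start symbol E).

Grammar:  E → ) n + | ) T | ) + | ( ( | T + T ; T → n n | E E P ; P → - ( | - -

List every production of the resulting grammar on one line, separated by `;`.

E has alternatives sharing prefix ')': factor to E → ) E' with E' → n + | T | +.
P has alternatives sharing prefix '-': factor to P → - P' with P' → ( | -.

E → ( ( | T + T | ) E'; T → n n | E E P; P → - P'; E' → n + | T | +; P' → ( | -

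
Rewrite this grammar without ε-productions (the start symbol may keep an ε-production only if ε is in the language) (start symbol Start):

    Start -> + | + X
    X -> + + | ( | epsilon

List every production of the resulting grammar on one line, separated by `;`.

Start -> + | + X; X -> + + | (

The nullable symbols are {X}.
ε ∉ L(G), so no ε-production is kept.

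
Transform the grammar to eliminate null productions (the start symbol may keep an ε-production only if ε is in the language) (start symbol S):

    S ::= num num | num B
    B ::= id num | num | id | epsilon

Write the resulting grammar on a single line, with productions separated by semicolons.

S ::= num num | num B | num; B ::= id num | num | id

Nullable nonterminals: {B}.
ε ∉ L(G), so no ε-production is kept.
Add the nullable-subset variants: S → num B gives num B | num.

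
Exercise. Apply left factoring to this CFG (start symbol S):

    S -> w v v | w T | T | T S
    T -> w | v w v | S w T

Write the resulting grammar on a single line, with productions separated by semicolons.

S -> w S' | T S''; T -> w | v w v | S w T; S' -> v v | T; S'' -> ε | S

S has alternatives sharing prefix 'w': factor to S → w S' with S' → v v | T.
S has alternatives sharing prefix 'T': factor to S → T S'' with S'' → ε | S.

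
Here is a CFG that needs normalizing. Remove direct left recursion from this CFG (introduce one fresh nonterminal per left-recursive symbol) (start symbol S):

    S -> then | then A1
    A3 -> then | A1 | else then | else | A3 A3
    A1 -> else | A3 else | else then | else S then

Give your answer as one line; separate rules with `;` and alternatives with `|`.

S -> then | then A1; A3 -> then A3' | A1 A3' | else then A3' | else A3'; A1 -> else | A3 else | else then | else S then; A3' -> A3 A3' | ε

Left recursion appears on A3.
For A3: α = {A3}, β = {then, A1, else then, else}. Rewrite as A3 → β A3' and A3' → α A3' | ε.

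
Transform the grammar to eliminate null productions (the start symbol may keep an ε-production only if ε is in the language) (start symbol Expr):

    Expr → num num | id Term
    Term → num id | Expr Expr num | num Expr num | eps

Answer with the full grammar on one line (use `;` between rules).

Nullable nonterminals: {Term}.
ε ∉ L(G), so no ε-production is kept.
For each production, add variants omitting each subset of nullable occurrences: Expr → id Term gives id Term | id.

Expr → num num | id Term | id; Term → num id | Expr Expr num | num Expr num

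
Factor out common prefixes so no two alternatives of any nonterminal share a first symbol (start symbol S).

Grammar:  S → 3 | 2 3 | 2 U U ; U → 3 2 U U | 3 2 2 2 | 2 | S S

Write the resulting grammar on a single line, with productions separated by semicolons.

S → 3 | 2 S'; U → 2 | S S | 3 2 U'; S' → 3 | U U; U' → U U | 2 2

S has alternatives sharing prefix '2': factor to S → 2 S' with S' → 3 | U U.
U has alternatives sharing prefix '3 2': factor to U → 3 2 U' with U' → U U | 2 2.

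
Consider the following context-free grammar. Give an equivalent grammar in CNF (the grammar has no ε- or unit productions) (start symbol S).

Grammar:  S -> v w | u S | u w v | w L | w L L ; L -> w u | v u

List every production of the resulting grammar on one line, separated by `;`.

S -> X1 X2 | X3 S | X3 Y1 | X2 L | X2 Y2; L -> X2 X3 | X1 X3; X1 -> v; X2 -> w; X3 -> u; Y1 -> X2 X1; Y2 -> L L

Introduce a nonterminal for each terminal appearing in a rule of length ≥ 2: X1 → v, X2 → w, X3 → u.
Binarize each right-hand side of length ≥ 3 by chaining fresh nonterminals (Y1, Y2, …): affected rules were S → X3 X2 X1; S → X2 L L.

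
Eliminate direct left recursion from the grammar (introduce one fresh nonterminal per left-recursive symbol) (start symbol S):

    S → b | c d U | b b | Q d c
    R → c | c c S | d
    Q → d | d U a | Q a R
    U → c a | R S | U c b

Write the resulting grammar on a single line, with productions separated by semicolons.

Q, U are directly left-recursive.
For Q: α = {a R}, β = {d, d U a}. Rewrite as Q → β Q' and Q' → α Q' | ε.
For U: α = {c b}, β = {c a, R S}. Rewrite as U → β U' and U' → α U' | ε.

S → b | c d U | b b | Q d c; R → c | c c S | d; Q → d Q' | d U a Q'; U → c a U' | R S U'; Q' → a R Q' | ε; U' → c b U' | ε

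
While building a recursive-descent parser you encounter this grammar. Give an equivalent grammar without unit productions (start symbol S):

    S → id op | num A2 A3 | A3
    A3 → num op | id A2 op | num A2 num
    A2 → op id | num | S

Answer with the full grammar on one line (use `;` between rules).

Unit pairs: A2 ⇒* {A3, S}; S ⇒* {A3}.
For every A with A ⇒* B via unit rules, add B's non-unit alternatives to A; then delete every rule of the form X → Y.

S → id op | num A2 A3 | num op | id A2 op | num A2 num; A3 → num op | id A2 op | num A2 num; A2 → op id | num | id op | num A2 A3 | num op | id A2 op | num A2 num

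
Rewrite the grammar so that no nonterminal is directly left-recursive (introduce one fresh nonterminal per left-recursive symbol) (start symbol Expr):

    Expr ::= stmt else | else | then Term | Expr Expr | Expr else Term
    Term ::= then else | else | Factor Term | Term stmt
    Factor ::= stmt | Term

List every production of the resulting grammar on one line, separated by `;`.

Expr, Term are directly left-recursive.
For Expr: α = {Expr, else Term}, β = {stmt else, else, then Term}. Rewrite as Expr → β Expr1 and Expr1 → α Expr1 | ε.
For Term: α = {stmt}, β = {then else, else, Factor Term}. Rewrite as Term → β Term1 and Term1 → α Term1 | ε.

Expr ::= stmt else Expr1 | else Expr1 | then Term Expr1; Term ::= then else Term1 | else Term1 | Factor Term Term1; Factor ::= stmt | Term; Expr1 ::= Expr Expr1 | else Term Expr1 | ε; Term1 ::= stmt Term1 | ε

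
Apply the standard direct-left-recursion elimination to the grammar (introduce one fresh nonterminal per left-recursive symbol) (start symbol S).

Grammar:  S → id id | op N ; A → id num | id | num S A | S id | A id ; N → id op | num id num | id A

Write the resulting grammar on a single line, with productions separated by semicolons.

Left recursion appears on A.
For A: α = {id}, β = {id num, id, num S A, S id}. Rewrite as A → β A' and A' → α A' | ε.

S → id id | op N; A → id num A' | id A' | num S A A' | S id A'; N → id op | num id num | id A; A' → id A' | ε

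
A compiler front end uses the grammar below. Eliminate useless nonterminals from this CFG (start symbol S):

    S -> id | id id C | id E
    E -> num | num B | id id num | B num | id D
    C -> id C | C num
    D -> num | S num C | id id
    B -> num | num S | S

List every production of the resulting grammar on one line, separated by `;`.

S -> id | id E; E -> num | num B | id id num | B num | id D; D -> num | id id; B -> num | num S | S

Generating nonterminals: {B, D, E, S}.
Reachable from S after that: {B, D, E, S}.
Removed useless symbols: {C} and every production mentioning them.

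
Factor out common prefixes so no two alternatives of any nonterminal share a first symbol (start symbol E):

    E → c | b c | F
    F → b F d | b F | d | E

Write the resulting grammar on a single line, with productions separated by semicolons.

F has alternatives sharing prefix 'b F': factor to F → b F F' with F' → d | ε.

E → c | b c | F; F → d | E | b F F'; F' → d | ε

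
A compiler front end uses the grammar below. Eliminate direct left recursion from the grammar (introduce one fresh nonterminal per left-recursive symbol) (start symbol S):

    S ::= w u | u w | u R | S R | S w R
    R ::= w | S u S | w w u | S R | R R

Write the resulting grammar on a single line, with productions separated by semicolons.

S ::= w u S' | u w S' | u R S'; R ::= w R' | S u S R' | w w u R' | S R R'; S' ::= R S' | w R S' | epsilon; R' ::= R R' | epsilon

Left recursion appears on S, R.
For S: α = {R, w R}, β = {w u, u w, u R}. Rewrite as S → β S' and S' → α S' | ε.
For R: α = {R}, β = {w, S u S, w w u, S R}. Rewrite as R → β R' and R' → α R' | ε.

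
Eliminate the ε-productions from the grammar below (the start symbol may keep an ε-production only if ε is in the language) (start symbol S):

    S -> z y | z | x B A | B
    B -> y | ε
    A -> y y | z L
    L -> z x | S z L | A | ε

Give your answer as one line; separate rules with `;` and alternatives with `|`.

S -> z y | z | x B A | x A | B | ε; B -> y; A -> y y | z L | z; L -> z x | S z L | S z | z L | z | A

Nullable set = {B, L, S}.
ε ∈ L(G) since S is nullable, so keep S → ε.
Add the nullable-subset variants: S → x B A gives x B A | x A. A → z L gives z L | z. L → S z L gives S z L | S z | z L | z.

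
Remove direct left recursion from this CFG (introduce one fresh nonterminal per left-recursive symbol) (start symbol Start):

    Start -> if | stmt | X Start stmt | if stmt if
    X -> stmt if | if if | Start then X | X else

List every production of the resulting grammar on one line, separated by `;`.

Start -> if | stmt | X Start stmt | if stmt if; X -> stmt if X1 | if if X1 | Start then X X1; X1 -> else X1 | ε

Left recursion appears on X.
For X: α = {else}, β = {stmt if, if if, Start then X}. Rewrite as X → β X1 and X1 → α X1 | ε.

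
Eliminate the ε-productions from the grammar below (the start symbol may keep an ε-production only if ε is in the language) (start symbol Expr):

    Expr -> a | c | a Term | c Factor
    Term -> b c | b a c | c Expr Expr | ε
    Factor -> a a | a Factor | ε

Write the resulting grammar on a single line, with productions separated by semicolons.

Expr -> a | c | a Term | c Factor; Term -> b c | b a c | c Expr Expr; Factor -> a a | a Factor | a

Nullable set = {Factor, Term}.
ε ∉ L(G), so no ε-production is kept.
Add the nullable-subset variants: Factor → a Factor gives a Factor | a.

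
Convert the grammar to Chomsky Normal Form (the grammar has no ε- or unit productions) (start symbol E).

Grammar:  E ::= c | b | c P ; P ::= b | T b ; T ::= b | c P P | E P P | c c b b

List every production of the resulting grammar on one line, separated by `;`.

Introduce a nonterminal for each terminal appearing in a rule of length ≥ 2: X1 → c, X2 → b.
Binarize each right-hand side of length ≥ 3 by chaining fresh nonterminals (Y1, Y2, …): affected rules were T → X1 P P; T → E P P; T → X1 X1 X2 X2.

E ::= c | b | X1 P; P ::= b | T X2; T ::= b | X1 Y1 | E Y2 | X1 Y3; X1 ::= c; X2 ::= b; Y1 ::= P P; Y2 ::= P P; Y3 ::= X1 Y4; Y4 ::= X2 X2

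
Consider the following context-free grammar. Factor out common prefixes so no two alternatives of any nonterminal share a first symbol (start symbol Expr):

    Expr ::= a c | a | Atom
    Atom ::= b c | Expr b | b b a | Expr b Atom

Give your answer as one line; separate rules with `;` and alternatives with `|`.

Expr has alternatives sharing prefix 'a': factor to Expr → a Expr1 with Expr1 → c | ε.
Atom has alternatives sharing prefix 'Expr b': factor to Atom → Expr b Atom1 with Atom1 → ε | Atom.
Atom has alternatives sharing prefix 'b': factor to Atom → b Atom2 with Atom2 → c | b a.

Expr ::= Atom | a Expr1; Atom ::= Expr b Atom1 | b Atom2; Expr1 ::= c | ε; Atom1 ::= ε | Atom; Atom2 ::= c | b a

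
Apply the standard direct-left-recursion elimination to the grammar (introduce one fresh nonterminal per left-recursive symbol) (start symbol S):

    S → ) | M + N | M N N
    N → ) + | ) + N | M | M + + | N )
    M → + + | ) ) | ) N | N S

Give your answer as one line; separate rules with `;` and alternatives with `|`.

Directly left-recursive nonterminal: N.
For N: α = {)}, β = {) +, ) + N, M, M + +}. Rewrite as N → β N' and N' → α N' | ε.

S → ) | M + N | M N N; N → ) + N' | ) + N N' | M N' | M + + N'; M → + + | ) ) | ) N | N S; N' → ) N' | ε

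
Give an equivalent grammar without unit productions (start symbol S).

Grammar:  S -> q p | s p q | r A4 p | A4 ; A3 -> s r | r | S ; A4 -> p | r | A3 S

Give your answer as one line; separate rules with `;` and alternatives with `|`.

S -> p | r | A3 S | q p | s p q | r A4 p; A3 -> p | r | A3 S | q p | s p q | r A4 p | s r; A4 -> p | r | A3 S

Unit pairs: A3 ⇒* {A4, S}; S ⇒* {A4}.
Replace each nonterminal's rules with the union of the non-unit rules of every nonterminal it unit-derives.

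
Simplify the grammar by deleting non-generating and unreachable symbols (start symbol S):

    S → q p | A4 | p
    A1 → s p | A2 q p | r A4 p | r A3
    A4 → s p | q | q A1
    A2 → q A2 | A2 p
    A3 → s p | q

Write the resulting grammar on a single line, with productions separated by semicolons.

Generating nonterminals: {A1, A3, A4, S}.
Reachable from S after that: {A1, A3, A4, S}.
Removed useless symbols: {A2} and every production mentioning them.

S → q p | A4 | p; A1 → s p | r A4 p | r A3; A4 → s p | q | q A1; A3 → s p | q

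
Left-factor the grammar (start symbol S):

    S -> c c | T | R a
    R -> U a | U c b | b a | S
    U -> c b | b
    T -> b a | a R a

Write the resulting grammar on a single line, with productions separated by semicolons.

S -> c c | T | R a; R -> b a | S | U R'; U -> c b | b; T -> b a | a R a; R' -> a | c b

R has alternatives sharing prefix 'U': factor to R → U R' with R' → a | c b.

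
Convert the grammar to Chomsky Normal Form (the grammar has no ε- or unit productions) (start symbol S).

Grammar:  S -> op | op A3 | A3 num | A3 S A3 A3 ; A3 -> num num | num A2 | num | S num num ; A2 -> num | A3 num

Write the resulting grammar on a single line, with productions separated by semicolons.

Introduce a nonterminal for each terminal appearing in a rule of length ≥ 2: X1 → op, X2 → num.
Binarize each right-hand side of length ≥ 3 by chaining fresh nonterminals (Y1, Y2, …): affected rules were S → A3 S A3 A3; A3 → S X2 X2.

S -> op | X1 A3 | A3 X2 | A3 Y1; A3 -> X2 X2 | X2 A2 | num | S Y3; A2 -> num | A3 X2; X1 -> op; X2 -> num; Y1 -> S Y2; Y2 -> A3 A3; Y3 -> X2 X2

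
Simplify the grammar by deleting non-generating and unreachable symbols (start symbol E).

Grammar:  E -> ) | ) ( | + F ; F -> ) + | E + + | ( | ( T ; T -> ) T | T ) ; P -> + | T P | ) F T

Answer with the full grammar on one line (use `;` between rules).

Generating nonterminals: {E, F, P}.
Reachable from E after that: {E, F}.
Removed useless symbols: {P, T} and every production mentioning them.

E -> ) | ) ( | + F; F -> ) + | E + + | (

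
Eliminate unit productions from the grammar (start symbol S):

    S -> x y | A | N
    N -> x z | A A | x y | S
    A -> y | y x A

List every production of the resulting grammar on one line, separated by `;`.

Unit pairs: N ⇒* {A, S}; S ⇒* {A, N}.
For every A with A ⇒* B via unit rules, add B's non-unit alternatives to A; then delete every rule of the form X → Y.

S -> x y | x z | A A | y | y x A; N -> x y | x z | A A | y | y x A; A -> y | y x A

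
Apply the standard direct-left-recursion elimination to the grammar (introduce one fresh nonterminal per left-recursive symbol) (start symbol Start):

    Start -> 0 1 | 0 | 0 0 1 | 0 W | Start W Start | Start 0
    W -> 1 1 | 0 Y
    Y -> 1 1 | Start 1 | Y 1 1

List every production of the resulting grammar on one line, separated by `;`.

Start, Y are directly left-recursive.
For Start: α = {W Start, 0}, β = {0 1, 0, 0 0 1, 0 W}. Rewrite as Start → β Start1 and Start1 → α Start1 | ε.
For Y: α = {1 1}, β = {1 1, Start 1}. Rewrite as Y → β Y1 and Y1 → α Y1 | ε.

Start -> 0 1 Start1 | 0 Start1 | 0 0 1 Start1 | 0 W Start1; W -> 1 1 | 0 Y; Y -> 1 1 Y1 | Start 1 Y1; Start1 -> W Start Start1 | 0 Start1 | eps; Y1 -> 1 1 Y1 | eps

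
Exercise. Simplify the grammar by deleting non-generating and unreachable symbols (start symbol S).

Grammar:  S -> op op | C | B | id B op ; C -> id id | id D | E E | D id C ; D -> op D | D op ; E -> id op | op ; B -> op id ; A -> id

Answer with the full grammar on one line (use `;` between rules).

S -> op op | C | B | id B op; C -> id id | E E; E -> id op | op; B -> op id

Generating nonterminals: {A, B, C, E, S}.
Reachable from S after that: {B, C, E, S}.
Removed useless symbols: {A, D} and every production mentioning them.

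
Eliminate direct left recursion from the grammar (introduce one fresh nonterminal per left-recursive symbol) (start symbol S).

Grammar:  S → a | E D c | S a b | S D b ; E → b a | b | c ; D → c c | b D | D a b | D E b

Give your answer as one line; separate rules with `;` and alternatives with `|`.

Directly left-recursive nonterminals: S, D.
For S: α = {a b, D b}, β = {a, E D c}. Rewrite as S → β S' and S' → α S' | ε.
For D: α = {a b, E b}, β = {c c, b D}. Rewrite as D → β D' and D' → α D' | ε.

S → a S' | E D c S'; E → b a | b | c; D → c c D' | b D D'; S' → a b S' | D b S' | ε; D' → a b D' | E b D' | ε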